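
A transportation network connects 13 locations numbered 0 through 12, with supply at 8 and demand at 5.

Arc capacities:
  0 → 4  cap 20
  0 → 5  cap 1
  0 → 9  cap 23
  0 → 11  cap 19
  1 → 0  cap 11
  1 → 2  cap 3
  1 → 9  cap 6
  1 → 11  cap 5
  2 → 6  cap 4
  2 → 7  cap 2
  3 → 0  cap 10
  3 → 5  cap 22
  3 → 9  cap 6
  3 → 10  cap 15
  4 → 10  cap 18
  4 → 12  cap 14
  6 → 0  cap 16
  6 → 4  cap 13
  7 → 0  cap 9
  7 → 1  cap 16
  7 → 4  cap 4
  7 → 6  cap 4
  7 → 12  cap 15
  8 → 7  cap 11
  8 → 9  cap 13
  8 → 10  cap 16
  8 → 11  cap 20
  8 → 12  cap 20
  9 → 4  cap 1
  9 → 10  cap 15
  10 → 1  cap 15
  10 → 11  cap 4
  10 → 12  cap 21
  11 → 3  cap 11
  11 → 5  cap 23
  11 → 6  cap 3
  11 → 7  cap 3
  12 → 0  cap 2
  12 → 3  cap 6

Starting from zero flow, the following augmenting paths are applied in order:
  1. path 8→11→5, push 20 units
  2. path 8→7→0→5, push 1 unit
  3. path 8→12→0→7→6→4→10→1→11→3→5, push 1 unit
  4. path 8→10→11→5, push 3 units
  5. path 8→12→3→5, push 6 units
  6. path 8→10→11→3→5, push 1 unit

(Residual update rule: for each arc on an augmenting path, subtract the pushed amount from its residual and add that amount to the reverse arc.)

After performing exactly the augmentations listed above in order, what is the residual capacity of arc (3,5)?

Residual capacity of (3,5): 14

after path 1 (8→11→5, push 20): res(3,5)=22
after path 2 (8→7→0→5, push 1): res(3,5)=22
after path 3 (8→12→0→7→6→4→10→1→11→3→5, push 1): res(3,5)=21
after path 4 (8→10→11→5, push 3): res(3,5)=21
after path 5 (8→12→3→5, push 6): res(3,5)=15
after path 6 (8→10→11→3→5, push 1): res(3,5)=14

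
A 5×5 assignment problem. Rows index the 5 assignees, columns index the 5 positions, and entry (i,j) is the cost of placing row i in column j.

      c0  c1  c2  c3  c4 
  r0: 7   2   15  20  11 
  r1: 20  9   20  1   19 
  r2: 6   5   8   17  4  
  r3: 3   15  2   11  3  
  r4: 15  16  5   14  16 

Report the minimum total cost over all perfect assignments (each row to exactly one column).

Minimum assignment cost: 15

optimal assignment: row0→col1 (cost 2), row1→col3 (cost 1), row2→col4 (cost 4), row3→col0 (cost 3), row4→col2 (cost 5)
total = 2 + 1 + 4 + 3 + 5 = 15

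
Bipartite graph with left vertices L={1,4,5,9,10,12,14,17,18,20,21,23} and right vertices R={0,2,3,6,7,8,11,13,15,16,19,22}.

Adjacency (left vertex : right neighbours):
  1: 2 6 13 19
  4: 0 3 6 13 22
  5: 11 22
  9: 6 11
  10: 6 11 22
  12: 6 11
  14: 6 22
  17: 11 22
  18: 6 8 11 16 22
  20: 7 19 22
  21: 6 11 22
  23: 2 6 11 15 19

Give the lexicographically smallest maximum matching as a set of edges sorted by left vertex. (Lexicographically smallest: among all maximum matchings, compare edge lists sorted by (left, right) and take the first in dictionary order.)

Lex-smallest maximum matching: {(1,2), (4,0), (5,11), (9,6), (10,22), (18,8), (20,7), (23,15)}

|M| = 8 (so the lex-smallest maximum matching has 8 edges)
process left vertices in ascending order; for each, take the smallest-labelled available neighbour that still permits 8 edges overall, or leave it unmatched if none does
lex-smallest matching: {1-2, 4-0, 5-11, 9-6, 10-22, 18-8, 20-7, 23-15}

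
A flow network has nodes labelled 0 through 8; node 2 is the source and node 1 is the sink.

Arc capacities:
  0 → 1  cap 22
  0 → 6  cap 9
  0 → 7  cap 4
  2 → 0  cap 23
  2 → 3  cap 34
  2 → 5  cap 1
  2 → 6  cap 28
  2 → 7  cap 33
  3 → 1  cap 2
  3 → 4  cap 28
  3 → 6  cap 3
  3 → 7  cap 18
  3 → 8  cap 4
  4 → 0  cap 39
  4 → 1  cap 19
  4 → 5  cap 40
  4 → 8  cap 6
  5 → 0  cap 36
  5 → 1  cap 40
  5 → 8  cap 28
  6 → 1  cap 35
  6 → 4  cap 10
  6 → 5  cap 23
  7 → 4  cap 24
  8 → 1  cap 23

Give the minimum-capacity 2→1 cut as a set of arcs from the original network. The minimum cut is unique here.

augment #1: 2→0→1 push 22
augment #2: 2→3→1 push 2
augment #3: 2→5→1 push 1
augment #4: 2→6→1 push 28
augment #5: 2→0→6→1 push 1
augment #6: 2→3→4→1 push 19
augment #7: 2→3→6→1 push 3
augment #8: 2→3→8→1 push 4
augment #9: 2→3→4→5→1 push 6
augment #10: 2→7→4→5→1 push 24
max flow = 110; residual-reachable set from 2 gives S-side
cut edges (S→T): {(2,0), (2,3), (2,5), (2,6), (7,4)} total cap 110

Min-cut arcs: {(2,0), (2,3), (2,5), (2,6), (7,4)} (total capacity 110)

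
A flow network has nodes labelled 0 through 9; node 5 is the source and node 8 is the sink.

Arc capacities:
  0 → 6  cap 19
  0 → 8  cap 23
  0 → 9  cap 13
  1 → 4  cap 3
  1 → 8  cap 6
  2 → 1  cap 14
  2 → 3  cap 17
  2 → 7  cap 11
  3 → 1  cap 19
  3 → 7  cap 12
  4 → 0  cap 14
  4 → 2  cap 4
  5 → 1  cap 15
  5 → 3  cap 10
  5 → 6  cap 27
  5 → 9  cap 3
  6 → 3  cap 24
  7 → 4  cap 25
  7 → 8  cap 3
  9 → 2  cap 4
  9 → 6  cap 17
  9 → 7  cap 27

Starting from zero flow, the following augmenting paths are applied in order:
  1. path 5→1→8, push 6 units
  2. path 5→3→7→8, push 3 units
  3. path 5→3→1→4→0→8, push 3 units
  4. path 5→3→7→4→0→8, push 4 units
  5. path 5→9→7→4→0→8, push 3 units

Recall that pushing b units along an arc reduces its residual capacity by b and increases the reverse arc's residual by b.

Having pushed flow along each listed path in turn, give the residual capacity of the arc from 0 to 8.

after path 1 (5→1→8, push 6): res(0,8)=23
after path 2 (5→3→7→8, push 3): res(0,8)=23
after path 3 (5→3→1→4→0→8, push 3): res(0,8)=20
after path 4 (5→3→7→4→0→8, push 4): res(0,8)=16
after path 5 (5→9→7→4→0→8, push 3): res(0,8)=13

Residual capacity of (0,8): 13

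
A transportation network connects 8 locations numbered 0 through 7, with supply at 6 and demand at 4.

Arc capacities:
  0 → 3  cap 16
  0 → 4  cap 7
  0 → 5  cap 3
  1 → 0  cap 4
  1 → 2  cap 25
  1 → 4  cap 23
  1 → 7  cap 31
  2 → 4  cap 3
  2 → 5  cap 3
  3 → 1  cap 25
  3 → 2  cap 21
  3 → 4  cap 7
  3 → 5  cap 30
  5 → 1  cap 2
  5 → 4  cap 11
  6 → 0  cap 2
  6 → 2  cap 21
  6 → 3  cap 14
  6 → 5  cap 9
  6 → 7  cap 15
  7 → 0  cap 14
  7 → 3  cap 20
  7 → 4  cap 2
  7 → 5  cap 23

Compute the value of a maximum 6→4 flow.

augment #1: 6→0→4 bottleneck 2, total now 2
augment #2: 6→2→4 bottleneck 3, total now 5
augment #3: 6→3→4 bottleneck 7, total now 12
augment #4: 6→5→4 bottleneck 9, total now 21
augment #5: 6→7→4 bottleneck 2, total now 23
augment #6: 6→2→5→4 bottleneck 2, total now 25
augment #7: 6→3→1→4 bottleneck 7, total now 32
augment #8: 6→7→0→4 bottleneck 5, total now 37
augment #9: 6→2→5→1→4 bottleneck 1, total now 38
augment #10: 6→7→3→1→4 bottleneck 8, total now 46

Maximum flow value: 46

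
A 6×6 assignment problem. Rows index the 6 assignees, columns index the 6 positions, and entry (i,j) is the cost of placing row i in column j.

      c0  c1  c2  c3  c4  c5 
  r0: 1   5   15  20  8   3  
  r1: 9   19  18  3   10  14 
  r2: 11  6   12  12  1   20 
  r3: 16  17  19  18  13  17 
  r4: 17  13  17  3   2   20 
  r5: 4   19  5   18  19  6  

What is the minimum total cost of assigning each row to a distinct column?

Minimum assignment cost: 34

optimal assignment: row0→col0 (cost 1), row1→col3 (cost 3), row2→col1 (cost 6), row3→col5 (cost 17), row4→col4 (cost 2), row5→col2 (cost 5)
total = 1 + 3 + 6 + 17 + 2 + 5 = 34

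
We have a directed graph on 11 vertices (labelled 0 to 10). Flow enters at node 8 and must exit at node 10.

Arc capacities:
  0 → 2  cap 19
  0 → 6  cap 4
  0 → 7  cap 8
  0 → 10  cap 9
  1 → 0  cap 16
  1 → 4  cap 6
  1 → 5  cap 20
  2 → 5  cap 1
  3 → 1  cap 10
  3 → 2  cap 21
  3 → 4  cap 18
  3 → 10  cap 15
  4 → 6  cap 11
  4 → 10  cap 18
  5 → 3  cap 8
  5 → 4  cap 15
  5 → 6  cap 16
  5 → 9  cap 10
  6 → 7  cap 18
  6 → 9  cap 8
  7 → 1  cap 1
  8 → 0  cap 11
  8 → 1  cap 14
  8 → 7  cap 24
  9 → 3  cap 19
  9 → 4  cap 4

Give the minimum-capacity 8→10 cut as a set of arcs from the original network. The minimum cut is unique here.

Min-cut arcs: {(7,1), (8,0), (8,1)} (total capacity 26)

augment #1: 8→0→10 push 9
augment #2: 8→1→4→10 push 6
augment #3: 8→1→5→3→10 push 8
augment #4: 8→0→2→5→4→10 push 1
augment #5: 8→0→6→9→3→10 push 1
augment #6: 8→7→1→5→4→10 push 1
max flow = 26; residual-reachable set from 8 gives S-side
cut edges (S→T): {(7,1), (8,0), (8,1)} total cap 26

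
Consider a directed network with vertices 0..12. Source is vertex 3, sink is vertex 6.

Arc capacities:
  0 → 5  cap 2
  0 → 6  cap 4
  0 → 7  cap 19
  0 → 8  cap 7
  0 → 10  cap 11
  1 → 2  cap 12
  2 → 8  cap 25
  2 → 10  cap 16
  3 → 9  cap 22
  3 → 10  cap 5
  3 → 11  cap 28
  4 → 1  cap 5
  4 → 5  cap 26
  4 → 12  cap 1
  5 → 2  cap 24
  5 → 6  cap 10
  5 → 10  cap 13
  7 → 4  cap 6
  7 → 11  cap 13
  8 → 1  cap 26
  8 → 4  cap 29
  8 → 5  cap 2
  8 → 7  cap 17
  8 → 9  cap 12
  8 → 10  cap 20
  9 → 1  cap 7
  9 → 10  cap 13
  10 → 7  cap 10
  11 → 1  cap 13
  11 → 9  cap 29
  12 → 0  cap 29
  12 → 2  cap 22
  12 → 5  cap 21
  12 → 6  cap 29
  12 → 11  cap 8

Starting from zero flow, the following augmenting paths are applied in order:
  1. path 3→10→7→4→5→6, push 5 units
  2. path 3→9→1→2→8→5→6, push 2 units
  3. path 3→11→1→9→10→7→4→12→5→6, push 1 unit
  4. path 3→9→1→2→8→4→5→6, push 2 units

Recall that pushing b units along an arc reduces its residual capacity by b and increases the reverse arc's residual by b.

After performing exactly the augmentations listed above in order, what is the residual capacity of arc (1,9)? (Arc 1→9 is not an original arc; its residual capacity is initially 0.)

after path 1 (3→10→7→4→5→6, push 5): res(1,9)=0
after path 2 (3→9→1→2→8→5→6, push 2): res(1,9)=2
after path 3 (3→11→1→9→10→7→4→12→5→6, push 1): res(1,9)=1
after path 4 (3→9→1→2→8→4→5→6, push 2): res(1,9)=3

Residual capacity of (1,9): 3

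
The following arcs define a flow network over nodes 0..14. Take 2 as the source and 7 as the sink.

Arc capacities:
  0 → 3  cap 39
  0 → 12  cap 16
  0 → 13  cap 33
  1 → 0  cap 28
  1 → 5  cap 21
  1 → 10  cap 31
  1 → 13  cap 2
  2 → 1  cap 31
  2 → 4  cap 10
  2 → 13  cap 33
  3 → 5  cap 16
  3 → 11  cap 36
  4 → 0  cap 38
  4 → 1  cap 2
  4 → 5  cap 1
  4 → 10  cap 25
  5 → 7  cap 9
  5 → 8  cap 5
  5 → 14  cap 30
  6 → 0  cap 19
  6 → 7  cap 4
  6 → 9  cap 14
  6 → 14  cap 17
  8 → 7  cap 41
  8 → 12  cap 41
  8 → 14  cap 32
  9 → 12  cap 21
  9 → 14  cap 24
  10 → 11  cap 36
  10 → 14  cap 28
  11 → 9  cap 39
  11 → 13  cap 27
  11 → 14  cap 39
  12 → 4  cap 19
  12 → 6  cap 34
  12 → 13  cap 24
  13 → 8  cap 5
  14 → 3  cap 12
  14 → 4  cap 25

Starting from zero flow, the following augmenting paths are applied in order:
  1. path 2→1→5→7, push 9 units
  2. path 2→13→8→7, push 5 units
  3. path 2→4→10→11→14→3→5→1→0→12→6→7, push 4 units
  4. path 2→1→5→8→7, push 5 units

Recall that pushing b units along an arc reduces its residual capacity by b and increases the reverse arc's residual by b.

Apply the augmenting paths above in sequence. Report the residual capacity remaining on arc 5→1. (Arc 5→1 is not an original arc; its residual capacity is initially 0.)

after path 1 (2→1→5→7, push 9): res(5,1)=9
after path 2 (2→13→8→7, push 5): res(5,1)=9
after path 3 (2→4→10→11→14→3→5→1→0→12→6→7, push 4): res(5,1)=5
after path 4 (2→1→5→8→7, push 5): res(5,1)=10

Residual capacity of (5,1): 10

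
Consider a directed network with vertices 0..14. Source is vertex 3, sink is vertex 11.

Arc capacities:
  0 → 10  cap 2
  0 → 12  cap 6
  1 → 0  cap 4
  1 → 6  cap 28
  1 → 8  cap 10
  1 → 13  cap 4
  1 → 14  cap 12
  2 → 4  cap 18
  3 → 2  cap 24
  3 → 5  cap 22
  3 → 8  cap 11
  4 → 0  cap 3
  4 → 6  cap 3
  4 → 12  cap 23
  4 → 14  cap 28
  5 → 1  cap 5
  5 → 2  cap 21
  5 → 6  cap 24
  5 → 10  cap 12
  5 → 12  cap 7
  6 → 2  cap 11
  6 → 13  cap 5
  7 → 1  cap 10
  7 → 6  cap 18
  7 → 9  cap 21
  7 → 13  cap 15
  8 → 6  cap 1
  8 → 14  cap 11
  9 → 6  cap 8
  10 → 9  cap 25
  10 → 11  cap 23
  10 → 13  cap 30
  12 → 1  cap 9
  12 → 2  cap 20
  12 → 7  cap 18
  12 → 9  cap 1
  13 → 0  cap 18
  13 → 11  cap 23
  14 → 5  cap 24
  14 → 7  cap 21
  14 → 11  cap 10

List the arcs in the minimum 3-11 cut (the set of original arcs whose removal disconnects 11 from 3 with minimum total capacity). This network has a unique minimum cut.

Min-cut arcs: {(0,10), (5,10), (13,11), (14,11)} (total capacity 47)

augment #1: 3→5→10→11 push 12
augment #2: 3→8→14→11 push 10
augment #3: 3→5→1→13→11 push 4
augment #4: 3→5→6→13→11 push 5
augment #5: 3→2→4→0→10→11 push 2
augment #6: 3→5→12→7→13→11 push 1
augment #7: 3→8→14→7→13→11 push 1
augment #8: 3→2→4→12→7→13→11 push 12
max flow = 47; residual-reachable set from 3 gives S-side
cut edges (S→T): {(0,10), (5,10), (13,11), (14,11)} total cap 47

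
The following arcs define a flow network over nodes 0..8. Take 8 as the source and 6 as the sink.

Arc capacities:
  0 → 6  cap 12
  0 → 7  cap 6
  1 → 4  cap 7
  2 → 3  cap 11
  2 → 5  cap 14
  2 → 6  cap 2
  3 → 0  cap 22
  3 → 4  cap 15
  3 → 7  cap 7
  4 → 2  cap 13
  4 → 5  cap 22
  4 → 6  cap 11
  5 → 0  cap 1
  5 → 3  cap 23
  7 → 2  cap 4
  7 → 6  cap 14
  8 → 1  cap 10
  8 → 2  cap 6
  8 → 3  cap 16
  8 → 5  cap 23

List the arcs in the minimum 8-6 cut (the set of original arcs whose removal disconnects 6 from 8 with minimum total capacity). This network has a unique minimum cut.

augment #1: 8→2→6 push 2
augment #2: 8→1→4→6 push 7
augment #3: 8→3→0→6 push 12
augment #4: 8→3→4→6 push 4
augment #5: 8→2→3→7→6 push 4
augment #6: 8→5→0→7→6 push 1
augment #7: 8→5→3→7→6 push 3
augment #8: 8→5→3→0→7→6 push 5
max flow = 38; residual-reachable set from 8 gives S-side
cut edges (S→T): {(0,6), (0,7), (2,6), (3,7), (4,6)} total cap 38

Min-cut arcs: {(0,6), (0,7), (2,6), (3,7), (4,6)} (total capacity 38)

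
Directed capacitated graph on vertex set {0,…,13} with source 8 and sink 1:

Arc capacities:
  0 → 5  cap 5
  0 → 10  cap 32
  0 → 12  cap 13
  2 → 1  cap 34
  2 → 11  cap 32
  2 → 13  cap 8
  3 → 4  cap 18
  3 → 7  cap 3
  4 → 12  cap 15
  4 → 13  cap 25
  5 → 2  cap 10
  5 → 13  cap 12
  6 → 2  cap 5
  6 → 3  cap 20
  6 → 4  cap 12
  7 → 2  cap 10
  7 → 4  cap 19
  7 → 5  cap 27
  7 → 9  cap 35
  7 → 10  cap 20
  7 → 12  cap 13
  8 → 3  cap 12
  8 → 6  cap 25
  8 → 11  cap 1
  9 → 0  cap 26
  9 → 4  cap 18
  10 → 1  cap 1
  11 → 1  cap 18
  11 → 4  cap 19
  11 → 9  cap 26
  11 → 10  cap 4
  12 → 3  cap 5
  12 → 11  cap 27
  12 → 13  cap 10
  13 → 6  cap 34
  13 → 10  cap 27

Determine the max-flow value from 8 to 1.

augment #1: 8→11→1 bottleneck 1, total now 1
augment #2: 8→6→2→1 bottleneck 5, total now 6
augment #3: 8→3→7→2→1 bottleneck 3, total now 9
augment #4: 8→3→4→12→11→1 bottleneck 9, total now 18
augment #5: 8→6→4→12→11→1 bottleneck 6, total now 24
augment #6: 8→6→4→13→10→1 bottleneck 1, total now 25

Maximum flow value: 25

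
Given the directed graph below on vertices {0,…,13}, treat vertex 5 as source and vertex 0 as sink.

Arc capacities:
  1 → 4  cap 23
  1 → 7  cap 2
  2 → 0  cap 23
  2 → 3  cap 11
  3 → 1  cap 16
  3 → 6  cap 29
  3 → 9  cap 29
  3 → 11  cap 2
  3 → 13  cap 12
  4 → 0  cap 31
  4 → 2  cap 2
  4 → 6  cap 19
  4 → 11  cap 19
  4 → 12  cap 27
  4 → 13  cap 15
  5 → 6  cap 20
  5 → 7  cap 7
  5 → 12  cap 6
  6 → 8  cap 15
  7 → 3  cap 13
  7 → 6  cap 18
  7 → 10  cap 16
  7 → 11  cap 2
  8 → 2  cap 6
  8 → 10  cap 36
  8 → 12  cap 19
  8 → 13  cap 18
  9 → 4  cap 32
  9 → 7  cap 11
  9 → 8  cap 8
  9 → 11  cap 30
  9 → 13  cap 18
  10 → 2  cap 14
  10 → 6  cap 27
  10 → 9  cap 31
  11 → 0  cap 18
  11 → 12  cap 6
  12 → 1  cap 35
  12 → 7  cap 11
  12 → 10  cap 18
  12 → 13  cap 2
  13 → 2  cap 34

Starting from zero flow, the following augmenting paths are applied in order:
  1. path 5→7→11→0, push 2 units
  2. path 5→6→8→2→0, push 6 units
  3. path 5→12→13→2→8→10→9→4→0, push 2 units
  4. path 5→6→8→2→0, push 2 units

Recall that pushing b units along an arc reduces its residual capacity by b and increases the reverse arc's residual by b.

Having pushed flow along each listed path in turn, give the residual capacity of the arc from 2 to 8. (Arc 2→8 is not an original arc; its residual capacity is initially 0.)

after path 1 (5→7→11→0, push 2): res(2,8)=0
after path 2 (5→6→8→2→0, push 6): res(2,8)=6
after path 3 (5→12→13→2→8→10→9→4→0, push 2): res(2,8)=4
after path 4 (5→6→8→2→0, push 2): res(2,8)=6

Residual capacity of (2,8): 6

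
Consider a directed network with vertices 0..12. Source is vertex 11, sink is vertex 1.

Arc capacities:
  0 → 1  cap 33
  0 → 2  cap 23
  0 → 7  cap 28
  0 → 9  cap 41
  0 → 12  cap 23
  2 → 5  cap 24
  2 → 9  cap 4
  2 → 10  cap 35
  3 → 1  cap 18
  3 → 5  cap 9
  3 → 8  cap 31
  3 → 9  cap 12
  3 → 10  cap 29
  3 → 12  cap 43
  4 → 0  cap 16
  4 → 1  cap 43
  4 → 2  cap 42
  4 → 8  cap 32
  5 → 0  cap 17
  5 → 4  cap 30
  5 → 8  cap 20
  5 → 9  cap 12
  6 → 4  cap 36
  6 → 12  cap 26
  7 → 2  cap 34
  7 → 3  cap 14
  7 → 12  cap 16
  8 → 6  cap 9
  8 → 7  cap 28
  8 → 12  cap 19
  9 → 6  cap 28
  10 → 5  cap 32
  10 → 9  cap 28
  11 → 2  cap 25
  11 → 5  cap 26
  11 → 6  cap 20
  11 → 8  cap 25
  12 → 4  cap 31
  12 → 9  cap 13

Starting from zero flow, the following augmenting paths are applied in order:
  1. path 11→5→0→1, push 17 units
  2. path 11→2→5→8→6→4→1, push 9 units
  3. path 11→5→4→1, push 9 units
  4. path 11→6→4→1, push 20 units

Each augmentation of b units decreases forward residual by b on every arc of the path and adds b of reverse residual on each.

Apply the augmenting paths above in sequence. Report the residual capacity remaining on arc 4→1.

Residual capacity of (4,1): 5

after path 1 (11→5→0→1, push 17): res(4,1)=43
after path 2 (11→2→5→8→6→4→1, push 9): res(4,1)=34
after path 3 (11→5→4→1, push 9): res(4,1)=25
after path 4 (11→6→4→1, push 20): res(4,1)=5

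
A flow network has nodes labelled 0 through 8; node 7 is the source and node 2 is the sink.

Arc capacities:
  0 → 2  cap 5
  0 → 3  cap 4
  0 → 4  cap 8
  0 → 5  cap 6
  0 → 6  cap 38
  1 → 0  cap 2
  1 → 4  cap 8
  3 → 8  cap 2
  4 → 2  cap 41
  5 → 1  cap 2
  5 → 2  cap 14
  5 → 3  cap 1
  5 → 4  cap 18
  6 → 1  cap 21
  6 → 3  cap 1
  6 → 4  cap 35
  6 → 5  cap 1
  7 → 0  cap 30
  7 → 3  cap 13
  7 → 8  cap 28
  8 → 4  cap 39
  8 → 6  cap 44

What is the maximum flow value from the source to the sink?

augment #1: 7→0→2 bottleneck 5, total now 5
augment #2: 7→0→4→2 bottleneck 8, total now 13
augment #3: 7→0→5→2 bottleneck 6, total now 19
augment #4: 7→8→4→2 bottleneck 28, total now 47
augment #5: 7→0→6→4→2 bottleneck 5, total now 52
augment #6: 7→0→6→5→2 bottleneck 1, total now 53

Maximum flow value: 53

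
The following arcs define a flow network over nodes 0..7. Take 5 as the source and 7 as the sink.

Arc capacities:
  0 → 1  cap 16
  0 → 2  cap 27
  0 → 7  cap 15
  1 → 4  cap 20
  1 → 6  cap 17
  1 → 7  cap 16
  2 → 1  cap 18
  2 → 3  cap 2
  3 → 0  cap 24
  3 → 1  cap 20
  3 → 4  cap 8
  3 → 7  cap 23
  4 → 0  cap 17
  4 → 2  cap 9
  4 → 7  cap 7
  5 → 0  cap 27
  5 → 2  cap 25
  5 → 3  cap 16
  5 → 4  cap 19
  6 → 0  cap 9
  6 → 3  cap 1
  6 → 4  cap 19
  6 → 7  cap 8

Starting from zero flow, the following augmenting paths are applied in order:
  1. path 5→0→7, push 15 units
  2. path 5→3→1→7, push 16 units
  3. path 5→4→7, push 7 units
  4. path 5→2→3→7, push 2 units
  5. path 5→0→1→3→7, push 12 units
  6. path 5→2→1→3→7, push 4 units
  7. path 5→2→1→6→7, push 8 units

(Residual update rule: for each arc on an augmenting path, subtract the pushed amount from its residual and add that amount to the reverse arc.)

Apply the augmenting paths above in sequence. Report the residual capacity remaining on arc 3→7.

after path 1 (5→0→7, push 15): res(3,7)=23
after path 2 (5→3→1→7, push 16): res(3,7)=23
after path 3 (5→4→7, push 7): res(3,7)=23
after path 4 (5→2→3→7, push 2): res(3,7)=21
after path 5 (5→0→1→3→7, push 12): res(3,7)=9
after path 6 (5→2→1→3→7, push 4): res(3,7)=5
after path 7 (5→2→1→6→7, push 8): res(3,7)=5

Residual capacity of (3,7): 5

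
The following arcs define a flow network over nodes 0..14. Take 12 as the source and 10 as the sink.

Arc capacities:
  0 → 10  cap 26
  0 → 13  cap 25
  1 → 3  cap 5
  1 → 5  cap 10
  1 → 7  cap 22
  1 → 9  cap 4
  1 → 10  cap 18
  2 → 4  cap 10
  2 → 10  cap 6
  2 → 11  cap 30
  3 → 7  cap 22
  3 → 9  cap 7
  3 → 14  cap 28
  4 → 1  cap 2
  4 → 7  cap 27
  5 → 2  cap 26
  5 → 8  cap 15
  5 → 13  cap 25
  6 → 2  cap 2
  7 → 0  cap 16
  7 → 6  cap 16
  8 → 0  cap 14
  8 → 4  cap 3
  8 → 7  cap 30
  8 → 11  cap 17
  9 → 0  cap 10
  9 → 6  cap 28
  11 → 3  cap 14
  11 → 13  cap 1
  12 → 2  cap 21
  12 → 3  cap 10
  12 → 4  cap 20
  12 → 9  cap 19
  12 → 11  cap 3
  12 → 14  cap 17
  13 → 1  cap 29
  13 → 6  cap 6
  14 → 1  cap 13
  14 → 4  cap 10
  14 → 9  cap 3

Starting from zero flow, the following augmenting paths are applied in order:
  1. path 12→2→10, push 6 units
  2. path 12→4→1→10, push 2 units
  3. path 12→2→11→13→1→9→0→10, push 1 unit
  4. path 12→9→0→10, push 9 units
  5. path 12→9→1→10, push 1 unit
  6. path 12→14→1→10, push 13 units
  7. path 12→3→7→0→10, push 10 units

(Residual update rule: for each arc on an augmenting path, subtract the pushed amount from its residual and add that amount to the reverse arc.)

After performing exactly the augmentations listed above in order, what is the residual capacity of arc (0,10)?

after path 1 (12→2→10, push 6): res(0,10)=26
after path 2 (12→4→1→10, push 2): res(0,10)=26
after path 3 (12→2→11→13→1→9→0→10, push 1): res(0,10)=25
after path 4 (12→9→0→10, push 9): res(0,10)=16
after path 5 (12→9→1→10, push 1): res(0,10)=16
after path 6 (12→14→1→10, push 13): res(0,10)=16
after path 7 (12→3→7→0→10, push 10): res(0,10)=6

Residual capacity of (0,10): 6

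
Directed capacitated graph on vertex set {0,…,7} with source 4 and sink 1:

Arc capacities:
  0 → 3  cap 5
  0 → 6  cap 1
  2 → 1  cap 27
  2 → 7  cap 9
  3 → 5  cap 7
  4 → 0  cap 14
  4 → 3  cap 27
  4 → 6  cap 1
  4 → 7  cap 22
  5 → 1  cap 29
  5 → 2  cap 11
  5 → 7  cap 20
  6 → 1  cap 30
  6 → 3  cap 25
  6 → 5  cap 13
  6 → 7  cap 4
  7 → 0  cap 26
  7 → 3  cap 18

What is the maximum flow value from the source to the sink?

Maximum flow value: 9

augment #1: 4→6→1 bottleneck 1, total now 1
augment #2: 4→0→6→1 bottleneck 1, total now 2
augment #3: 4→3→5→1 bottleneck 7, total now 9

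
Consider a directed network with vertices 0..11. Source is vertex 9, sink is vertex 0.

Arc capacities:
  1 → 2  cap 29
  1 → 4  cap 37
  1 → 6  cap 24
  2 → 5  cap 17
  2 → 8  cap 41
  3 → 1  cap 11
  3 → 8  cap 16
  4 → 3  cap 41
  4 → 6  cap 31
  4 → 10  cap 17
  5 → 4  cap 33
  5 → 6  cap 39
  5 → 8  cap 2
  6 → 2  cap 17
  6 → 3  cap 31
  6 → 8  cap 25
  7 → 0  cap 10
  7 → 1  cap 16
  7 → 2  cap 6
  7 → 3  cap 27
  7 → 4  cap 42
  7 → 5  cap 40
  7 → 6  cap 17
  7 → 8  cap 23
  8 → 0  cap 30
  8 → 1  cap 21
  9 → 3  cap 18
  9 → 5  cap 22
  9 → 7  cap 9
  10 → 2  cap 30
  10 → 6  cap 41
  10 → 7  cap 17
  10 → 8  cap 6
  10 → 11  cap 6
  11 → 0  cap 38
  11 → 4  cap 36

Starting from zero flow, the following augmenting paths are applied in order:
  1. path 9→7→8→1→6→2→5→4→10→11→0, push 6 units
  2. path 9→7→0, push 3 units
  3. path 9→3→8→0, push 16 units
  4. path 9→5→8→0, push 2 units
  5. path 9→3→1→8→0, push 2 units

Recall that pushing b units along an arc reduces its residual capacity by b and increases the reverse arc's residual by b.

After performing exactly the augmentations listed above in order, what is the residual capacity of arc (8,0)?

Residual capacity of (8,0): 10

after path 1 (9→7→8→1→6→2→5→4→10→11→0, push 6): res(8,0)=30
after path 2 (9→7→0, push 3): res(8,0)=30
after path 3 (9→3→8→0, push 16): res(8,0)=14
after path 4 (9→5→8→0, push 2): res(8,0)=12
after path 5 (9→3→1→8→0, push 2): res(8,0)=10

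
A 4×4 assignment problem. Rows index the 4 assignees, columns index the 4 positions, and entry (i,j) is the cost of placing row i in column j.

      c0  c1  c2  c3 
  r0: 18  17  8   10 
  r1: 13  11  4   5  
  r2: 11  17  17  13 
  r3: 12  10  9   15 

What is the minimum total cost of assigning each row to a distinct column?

Minimum assignment cost: 34

optimal assignment: row0→col2 (cost 8), row1→col3 (cost 5), row2→col0 (cost 11), row3→col1 (cost 10)
total = 8 + 5 + 11 + 10 = 34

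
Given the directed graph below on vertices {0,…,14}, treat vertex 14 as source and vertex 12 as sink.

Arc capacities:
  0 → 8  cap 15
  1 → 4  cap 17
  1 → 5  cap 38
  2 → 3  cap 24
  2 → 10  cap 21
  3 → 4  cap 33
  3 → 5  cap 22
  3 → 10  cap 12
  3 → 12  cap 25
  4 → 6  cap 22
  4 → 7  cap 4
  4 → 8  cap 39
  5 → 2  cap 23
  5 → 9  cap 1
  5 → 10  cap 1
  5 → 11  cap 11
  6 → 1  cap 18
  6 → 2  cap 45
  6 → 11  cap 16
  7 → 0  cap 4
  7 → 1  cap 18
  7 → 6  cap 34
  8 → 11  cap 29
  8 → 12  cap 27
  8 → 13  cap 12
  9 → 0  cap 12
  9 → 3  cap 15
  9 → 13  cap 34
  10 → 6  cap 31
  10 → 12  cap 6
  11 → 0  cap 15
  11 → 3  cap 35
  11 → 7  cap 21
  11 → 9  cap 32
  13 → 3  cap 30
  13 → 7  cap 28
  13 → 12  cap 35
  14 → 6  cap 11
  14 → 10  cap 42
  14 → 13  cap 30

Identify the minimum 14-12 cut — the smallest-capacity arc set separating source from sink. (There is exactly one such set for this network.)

augment #1: 14→10→12 push 6
augment #2: 14→13→12 push 30
augment #3: 14→6→2→3→12 push 11
augment #4: 14→10→6→2→3→12 push 13
augment #5: 14→10→6→11→3→12 push 1
augment #6: 14→10→6→1→4→8→12 push 17
max flow = 78; residual-reachable set from 14 gives S-side
cut edges (S→T): {(10,6), (10,12), (14,6), (14,13)} total cap 78

Min-cut arcs: {(10,6), (10,12), (14,6), (14,13)} (total capacity 78)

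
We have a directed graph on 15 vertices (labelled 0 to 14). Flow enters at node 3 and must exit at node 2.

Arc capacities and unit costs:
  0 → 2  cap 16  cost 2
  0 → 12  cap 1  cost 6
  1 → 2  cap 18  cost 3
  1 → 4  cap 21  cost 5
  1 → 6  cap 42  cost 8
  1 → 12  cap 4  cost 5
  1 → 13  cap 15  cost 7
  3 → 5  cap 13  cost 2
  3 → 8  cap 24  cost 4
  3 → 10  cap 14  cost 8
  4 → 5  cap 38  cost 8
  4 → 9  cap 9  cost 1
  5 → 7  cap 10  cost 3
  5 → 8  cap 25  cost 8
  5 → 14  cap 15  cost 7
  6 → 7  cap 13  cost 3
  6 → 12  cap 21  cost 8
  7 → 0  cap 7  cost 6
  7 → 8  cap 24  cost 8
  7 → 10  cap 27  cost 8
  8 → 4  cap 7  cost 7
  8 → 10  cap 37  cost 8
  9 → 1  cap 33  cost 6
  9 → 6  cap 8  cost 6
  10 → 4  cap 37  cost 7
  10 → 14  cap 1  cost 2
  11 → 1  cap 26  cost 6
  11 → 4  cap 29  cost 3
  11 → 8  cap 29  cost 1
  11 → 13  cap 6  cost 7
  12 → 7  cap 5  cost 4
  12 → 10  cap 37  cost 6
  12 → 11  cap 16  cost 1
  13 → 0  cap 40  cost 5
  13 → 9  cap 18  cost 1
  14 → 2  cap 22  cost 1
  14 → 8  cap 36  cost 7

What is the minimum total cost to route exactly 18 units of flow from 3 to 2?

Minimum cost for 18 units: 225

shortest-cost path #1: 3→5→14→2 push 13 @ unit cost 10 (adds 130)
shortest-cost path #2: 3→10→14→2 push 1 @ unit cost 11 (adds 11)
shortest-cost path #3: 3→8→4→9→1→2 push 4 @ unit cost 21 (adds 84)
total cost = 225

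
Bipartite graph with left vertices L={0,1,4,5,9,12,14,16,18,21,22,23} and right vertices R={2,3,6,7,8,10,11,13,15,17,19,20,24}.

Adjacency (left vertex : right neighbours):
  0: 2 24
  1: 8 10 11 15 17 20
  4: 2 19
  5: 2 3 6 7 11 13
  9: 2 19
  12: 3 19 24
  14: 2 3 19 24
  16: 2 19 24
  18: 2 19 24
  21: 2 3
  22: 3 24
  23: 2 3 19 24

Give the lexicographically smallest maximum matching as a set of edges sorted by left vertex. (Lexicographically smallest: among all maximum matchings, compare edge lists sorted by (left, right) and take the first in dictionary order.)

Lex-smallest maximum matching: {(0,2), (1,8), (4,19), (5,6), (12,3), (14,24)}

|M| = 6 (so the lex-smallest maximum matching has 6 edges)
process left vertices in ascending order; for each, take the smallest-labelled available neighbour that still permits 6 edges overall, or leave it unmatched if none does
lex-smallest matching: {0-2, 1-8, 4-19, 5-6, 12-3, 14-24}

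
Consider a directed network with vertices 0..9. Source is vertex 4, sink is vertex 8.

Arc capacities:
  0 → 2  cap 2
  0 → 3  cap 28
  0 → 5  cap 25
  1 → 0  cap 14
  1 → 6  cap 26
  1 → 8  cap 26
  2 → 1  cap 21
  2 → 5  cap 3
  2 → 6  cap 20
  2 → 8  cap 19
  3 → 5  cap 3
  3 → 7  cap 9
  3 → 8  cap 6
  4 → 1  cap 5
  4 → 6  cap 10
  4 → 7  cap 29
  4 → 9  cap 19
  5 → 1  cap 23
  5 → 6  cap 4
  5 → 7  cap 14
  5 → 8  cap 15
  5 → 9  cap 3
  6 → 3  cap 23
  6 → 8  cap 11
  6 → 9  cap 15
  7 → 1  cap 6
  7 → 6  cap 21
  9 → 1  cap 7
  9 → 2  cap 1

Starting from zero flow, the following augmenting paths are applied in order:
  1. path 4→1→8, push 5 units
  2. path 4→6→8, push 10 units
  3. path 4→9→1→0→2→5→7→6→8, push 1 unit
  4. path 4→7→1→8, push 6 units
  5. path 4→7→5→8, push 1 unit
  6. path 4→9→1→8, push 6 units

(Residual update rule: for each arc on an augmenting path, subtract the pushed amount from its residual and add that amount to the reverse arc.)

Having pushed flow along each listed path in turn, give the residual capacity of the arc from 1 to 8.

after path 1 (4→1→8, push 5): res(1,8)=21
after path 2 (4→6→8, push 10): res(1,8)=21
after path 3 (4→9→1→0→2→5→7→6→8, push 1): res(1,8)=21
after path 4 (4→7→1→8, push 6): res(1,8)=15
after path 5 (4→7→5→8, push 1): res(1,8)=15
after path 6 (4→9→1→8, push 6): res(1,8)=9

Residual capacity of (1,8): 9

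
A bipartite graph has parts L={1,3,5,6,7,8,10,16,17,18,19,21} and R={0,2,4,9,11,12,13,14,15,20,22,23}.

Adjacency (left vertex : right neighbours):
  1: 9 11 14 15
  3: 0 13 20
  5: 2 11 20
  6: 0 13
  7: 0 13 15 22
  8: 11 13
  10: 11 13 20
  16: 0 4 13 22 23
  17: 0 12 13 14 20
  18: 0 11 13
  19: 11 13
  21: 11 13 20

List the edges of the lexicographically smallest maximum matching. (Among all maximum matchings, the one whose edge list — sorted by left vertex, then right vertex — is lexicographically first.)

|M| = 9 (so the lex-smallest maximum matching has 9 edges)
process left vertices in ascending order; for each, take the smallest-labelled available neighbour that still permits 9 edges overall, or leave it unmatched if none does
lex-smallest matching: {1-9, 3-0, 5-2, 6-13, 7-15, 8-11, 10-20, 16-4, 17-12}

Lex-smallest maximum matching: {(1,9), (3,0), (5,2), (6,13), (7,15), (8,11), (10,20), (16,4), (17,12)}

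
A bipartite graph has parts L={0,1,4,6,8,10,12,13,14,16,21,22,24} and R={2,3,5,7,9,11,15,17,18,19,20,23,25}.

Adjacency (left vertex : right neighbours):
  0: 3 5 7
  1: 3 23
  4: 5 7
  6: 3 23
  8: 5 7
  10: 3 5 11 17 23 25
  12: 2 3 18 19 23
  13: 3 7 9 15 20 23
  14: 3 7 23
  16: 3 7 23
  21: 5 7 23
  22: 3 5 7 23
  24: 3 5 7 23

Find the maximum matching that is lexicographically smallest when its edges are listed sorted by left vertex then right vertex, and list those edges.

|M| = 7 (so the lex-smallest maximum matching has 7 edges)
process left vertices in ascending order; for each, take the smallest-labelled available neighbour that still permits 7 edges overall, or leave it unmatched if none does
lex-smallest matching: {0-3, 1-23, 4-5, 8-7, 10-11, 12-2, 13-9}

Lex-smallest maximum matching: {(0,3), (1,23), (4,5), (8,7), (10,11), (12,2), (13,9)}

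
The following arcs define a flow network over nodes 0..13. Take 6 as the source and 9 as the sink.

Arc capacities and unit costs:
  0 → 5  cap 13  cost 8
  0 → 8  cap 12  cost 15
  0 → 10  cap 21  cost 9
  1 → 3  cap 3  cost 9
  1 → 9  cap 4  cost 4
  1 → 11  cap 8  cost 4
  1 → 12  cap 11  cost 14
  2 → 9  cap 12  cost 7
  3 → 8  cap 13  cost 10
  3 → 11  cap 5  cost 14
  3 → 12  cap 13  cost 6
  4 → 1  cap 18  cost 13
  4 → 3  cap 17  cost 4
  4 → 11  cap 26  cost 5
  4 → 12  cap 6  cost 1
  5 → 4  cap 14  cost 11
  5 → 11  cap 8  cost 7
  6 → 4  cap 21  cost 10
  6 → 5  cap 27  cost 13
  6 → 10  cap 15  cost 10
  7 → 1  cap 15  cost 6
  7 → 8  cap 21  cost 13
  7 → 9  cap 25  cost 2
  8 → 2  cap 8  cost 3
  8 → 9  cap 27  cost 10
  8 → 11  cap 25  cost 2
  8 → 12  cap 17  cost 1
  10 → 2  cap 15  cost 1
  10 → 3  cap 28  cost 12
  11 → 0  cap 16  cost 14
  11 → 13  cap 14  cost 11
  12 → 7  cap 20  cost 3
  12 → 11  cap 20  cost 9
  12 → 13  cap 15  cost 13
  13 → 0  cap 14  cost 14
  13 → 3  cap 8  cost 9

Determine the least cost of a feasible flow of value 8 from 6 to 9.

Minimum cost for 8 units: 132

shortest-cost path #1: 6→4→12→7→9 push 6 @ unit cost 16 (adds 96)
shortest-cost path #2: 6→10→2→9 push 2 @ unit cost 18 (adds 36)
total cost = 132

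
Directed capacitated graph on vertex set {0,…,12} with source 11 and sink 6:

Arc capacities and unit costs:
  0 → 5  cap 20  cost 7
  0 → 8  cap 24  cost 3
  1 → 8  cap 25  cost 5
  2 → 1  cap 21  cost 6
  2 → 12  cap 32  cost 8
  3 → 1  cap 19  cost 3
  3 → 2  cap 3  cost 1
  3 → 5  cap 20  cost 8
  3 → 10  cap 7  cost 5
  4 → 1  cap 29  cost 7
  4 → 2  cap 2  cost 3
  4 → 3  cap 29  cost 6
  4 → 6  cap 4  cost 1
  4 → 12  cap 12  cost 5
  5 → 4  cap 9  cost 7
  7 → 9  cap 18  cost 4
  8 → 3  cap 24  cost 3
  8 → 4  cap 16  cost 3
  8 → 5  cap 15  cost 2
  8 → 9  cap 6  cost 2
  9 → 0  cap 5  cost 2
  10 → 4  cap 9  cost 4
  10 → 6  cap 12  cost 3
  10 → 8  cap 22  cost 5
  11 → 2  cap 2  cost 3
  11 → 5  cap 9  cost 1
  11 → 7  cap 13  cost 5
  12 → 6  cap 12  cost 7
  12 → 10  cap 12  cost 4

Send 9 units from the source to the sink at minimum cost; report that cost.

shortest-cost path #1: 11→5→4→6 push 4 @ unit cost 9 (adds 36)
shortest-cost path #2: 11→2→12→6 push 2 @ unit cost 18 (adds 36)
shortest-cost path #3: 11→5→4→12→6 push 3 @ unit cost 20 (adds 60)
total cost = 132

Minimum cost for 9 units: 132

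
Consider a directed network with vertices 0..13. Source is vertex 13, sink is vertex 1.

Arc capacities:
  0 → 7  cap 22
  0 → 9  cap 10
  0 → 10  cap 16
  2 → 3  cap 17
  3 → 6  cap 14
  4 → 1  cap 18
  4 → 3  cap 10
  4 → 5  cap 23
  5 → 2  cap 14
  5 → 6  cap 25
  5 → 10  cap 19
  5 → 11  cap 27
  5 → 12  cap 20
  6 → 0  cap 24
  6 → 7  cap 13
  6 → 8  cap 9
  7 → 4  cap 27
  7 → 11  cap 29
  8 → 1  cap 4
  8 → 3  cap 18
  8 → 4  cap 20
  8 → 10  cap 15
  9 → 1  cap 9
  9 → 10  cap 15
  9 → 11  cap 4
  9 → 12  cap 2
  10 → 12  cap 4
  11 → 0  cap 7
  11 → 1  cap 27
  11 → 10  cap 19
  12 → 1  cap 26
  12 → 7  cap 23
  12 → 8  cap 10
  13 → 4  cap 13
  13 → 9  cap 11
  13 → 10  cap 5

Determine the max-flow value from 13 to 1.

augment #1: 13→4→1 bottleneck 13, total now 13
augment #2: 13→9→1 bottleneck 9, total now 22
augment #3: 13→9→11→1 bottleneck 2, total now 24
augment #4: 13→10→12→1 bottleneck 4, total now 28

Maximum flow value: 28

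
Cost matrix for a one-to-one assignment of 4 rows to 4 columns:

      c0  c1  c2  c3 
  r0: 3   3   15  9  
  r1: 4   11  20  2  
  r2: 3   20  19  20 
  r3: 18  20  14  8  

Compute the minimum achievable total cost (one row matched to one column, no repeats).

Minimum assignment cost: 22

optimal assignment: row0→col1 (cost 3), row1→col3 (cost 2), row2→col0 (cost 3), row3→col2 (cost 14)
total = 3 + 2 + 3 + 14 = 22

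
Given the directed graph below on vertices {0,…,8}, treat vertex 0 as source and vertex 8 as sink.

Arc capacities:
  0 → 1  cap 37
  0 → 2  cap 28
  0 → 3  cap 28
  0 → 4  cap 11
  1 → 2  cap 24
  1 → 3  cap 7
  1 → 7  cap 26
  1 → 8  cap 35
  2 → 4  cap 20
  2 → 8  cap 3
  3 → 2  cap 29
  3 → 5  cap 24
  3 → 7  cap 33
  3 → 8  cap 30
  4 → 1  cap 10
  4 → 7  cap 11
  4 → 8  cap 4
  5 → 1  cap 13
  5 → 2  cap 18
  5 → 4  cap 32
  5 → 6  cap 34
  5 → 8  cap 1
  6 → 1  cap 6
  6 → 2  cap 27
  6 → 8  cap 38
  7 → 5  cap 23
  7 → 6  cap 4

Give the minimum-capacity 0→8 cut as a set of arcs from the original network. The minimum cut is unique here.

augment #1: 0→1→8 push 35
augment #2: 0→2→8 push 3
augment #3: 0→3→8 push 28
augment #4: 0→4→8 push 4
augment #5: 0→1→3→8 push 2
augment #6: 0→4→7→5→8 push 1
augment #7: 0→4→7→6→8 push 4
augment #8: 0→4→7→5→6→8 push 2
augment #9: 0→2→4→7→5→6→8 push 4
augment #10: 0→2→4→1→3→5→6→8 push 5
augment #11: 0→2→4→1→7→5→6→8 push 5
max flow = 93; residual-reachable set from 0 gives S-side
cut edges (S→T): {(0,1), (0,3), (2,8), (4,1), (4,7), (4,8)} total cap 93

Min-cut arcs: {(0,1), (0,3), (2,8), (4,1), (4,7), (4,8)} (total capacity 93)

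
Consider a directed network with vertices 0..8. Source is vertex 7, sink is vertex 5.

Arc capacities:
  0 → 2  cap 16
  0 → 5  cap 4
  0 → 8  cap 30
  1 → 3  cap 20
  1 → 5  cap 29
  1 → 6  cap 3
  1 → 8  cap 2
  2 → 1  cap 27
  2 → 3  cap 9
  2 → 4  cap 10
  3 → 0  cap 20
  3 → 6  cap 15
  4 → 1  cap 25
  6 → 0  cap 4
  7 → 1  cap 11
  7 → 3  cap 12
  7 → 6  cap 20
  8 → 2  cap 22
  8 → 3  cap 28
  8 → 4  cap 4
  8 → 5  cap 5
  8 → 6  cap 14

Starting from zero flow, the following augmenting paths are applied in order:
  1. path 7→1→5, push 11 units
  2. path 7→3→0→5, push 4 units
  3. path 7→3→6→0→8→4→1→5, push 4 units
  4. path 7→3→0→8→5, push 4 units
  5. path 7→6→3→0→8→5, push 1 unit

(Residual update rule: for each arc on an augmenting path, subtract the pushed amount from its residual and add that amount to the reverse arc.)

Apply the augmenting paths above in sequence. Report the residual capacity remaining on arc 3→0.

after path 1 (7→1→5, push 11): res(3,0)=20
after path 2 (7→3→0→5, push 4): res(3,0)=16
after path 3 (7→3→6→0→8→4→1→5, push 4): res(3,0)=16
after path 4 (7→3→0→8→5, push 4): res(3,0)=12
after path 5 (7→6→3→0→8→5, push 1): res(3,0)=11

Residual capacity of (3,0): 11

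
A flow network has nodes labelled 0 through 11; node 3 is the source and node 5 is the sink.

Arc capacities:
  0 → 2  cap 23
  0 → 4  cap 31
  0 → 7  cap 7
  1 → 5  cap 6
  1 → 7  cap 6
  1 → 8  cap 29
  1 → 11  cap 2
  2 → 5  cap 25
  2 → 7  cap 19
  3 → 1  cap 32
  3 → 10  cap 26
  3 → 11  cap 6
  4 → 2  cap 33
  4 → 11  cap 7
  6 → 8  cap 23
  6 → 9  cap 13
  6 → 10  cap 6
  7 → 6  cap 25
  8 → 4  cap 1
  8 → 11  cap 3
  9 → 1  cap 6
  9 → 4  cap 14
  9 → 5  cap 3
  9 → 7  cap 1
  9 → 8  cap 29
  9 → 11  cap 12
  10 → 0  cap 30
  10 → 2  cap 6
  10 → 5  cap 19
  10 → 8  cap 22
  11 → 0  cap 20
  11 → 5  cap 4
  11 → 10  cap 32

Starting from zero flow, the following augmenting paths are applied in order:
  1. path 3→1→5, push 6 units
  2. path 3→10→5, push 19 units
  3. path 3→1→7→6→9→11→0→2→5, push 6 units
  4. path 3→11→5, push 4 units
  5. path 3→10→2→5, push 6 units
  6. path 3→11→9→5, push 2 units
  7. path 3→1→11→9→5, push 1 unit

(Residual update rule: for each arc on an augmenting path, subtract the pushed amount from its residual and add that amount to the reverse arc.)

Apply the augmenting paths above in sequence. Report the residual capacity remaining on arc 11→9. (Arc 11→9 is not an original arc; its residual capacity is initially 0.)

Residual capacity of (11,9): 3

after path 1 (3→1→5, push 6): res(11,9)=0
after path 2 (3→10→5, push 19): res(11,9)=0
after path 3 (3→1→7→6→9→11→0→2→5, push 6): res(11,9)=6
after path 4 (3→11→5, push 4): res(11,9)=6
after path 5 (3→10→2→5, push 6): res(11,9)=6
after path 6 (3→11→9→5, push 2): res(11,9)=4
after path 7 (3→1→11→9→5, push 1): res(11,9)=3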